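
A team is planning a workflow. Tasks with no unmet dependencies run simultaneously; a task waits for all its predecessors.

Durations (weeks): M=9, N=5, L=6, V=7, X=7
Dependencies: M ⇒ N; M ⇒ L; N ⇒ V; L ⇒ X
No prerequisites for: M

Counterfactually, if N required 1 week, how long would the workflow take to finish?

22

As given, the longest chain is M→L→X = 9+6+7 = 22, so the finish is 22 weeks.
N is off the critical path — its longest chain is 21 weeks, giving 1 of slack.
That remains the longest chain; total 22 weeks.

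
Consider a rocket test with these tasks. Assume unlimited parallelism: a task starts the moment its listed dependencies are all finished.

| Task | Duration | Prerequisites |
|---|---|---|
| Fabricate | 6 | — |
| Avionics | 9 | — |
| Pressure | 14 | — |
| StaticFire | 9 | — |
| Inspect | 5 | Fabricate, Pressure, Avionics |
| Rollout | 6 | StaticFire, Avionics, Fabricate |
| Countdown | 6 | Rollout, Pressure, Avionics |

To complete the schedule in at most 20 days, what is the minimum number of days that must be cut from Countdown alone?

Current finish: 21 days; target: 20.
Countdown is on every critical path, so each day cut from Countdown cuts the finish by one (this holds down to a finish of 19).
Need 21 − 20 = 1 day off Countdown → Countdown becomes 5 days, finish becomes 20.

1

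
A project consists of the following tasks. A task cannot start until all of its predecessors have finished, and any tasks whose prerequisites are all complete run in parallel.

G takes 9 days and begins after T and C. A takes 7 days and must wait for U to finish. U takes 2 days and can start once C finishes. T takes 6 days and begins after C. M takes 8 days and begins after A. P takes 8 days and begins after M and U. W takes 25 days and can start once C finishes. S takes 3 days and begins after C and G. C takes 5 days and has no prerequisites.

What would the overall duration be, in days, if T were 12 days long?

30

Baseline: C→W = 5+25 = 30 → 30 days.
T is off the critical path — its longest chain is 23 days, giving 7 of slack.
That remains the longest chain; total 30 days.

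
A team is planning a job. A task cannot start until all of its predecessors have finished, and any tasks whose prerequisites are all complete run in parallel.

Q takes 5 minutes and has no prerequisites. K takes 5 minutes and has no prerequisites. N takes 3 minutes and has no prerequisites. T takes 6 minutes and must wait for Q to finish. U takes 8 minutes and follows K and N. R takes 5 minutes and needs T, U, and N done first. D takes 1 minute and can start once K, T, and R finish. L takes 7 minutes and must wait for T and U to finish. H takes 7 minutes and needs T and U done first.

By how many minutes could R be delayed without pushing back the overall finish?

1

Critical path: K→U→L = 5+8+7 = 20, so the finish is 20 minutes.
R finishes as early as 18 and must finish by 19.
Float = 20 − 19 = 1.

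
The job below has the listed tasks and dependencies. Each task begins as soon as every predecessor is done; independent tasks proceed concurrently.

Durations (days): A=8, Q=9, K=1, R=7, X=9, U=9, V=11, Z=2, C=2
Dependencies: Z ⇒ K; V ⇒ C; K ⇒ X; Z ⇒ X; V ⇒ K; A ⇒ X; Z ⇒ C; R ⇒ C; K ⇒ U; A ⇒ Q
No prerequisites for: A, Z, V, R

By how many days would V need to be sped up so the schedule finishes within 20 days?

Current finish: 21 days; target: 20.
V is on every critical path, so each day cut from V cuts the finish by one (this holds down to a finish of 17).
Need 21 − 20 = 1 day off V → V becomes 10 days, finish becomes 20.

1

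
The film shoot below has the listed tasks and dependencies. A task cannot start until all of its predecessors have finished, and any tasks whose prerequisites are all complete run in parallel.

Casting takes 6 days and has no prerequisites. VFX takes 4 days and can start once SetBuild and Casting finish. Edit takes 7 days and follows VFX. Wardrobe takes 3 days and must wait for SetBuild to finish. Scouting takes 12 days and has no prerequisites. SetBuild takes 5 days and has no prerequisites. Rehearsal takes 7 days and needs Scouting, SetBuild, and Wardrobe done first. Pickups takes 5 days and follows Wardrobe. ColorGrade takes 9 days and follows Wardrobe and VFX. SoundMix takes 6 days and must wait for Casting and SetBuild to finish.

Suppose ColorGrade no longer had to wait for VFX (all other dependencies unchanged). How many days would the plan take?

19

Original critical path: Casting→VFX→ColorGrade = 6+4+9 = 19 ⇒ 19 days.
Without VFX→ColorGrade, ColorGrade's earliest start moves from 10 to 8.
The longest chain is now Scouting→Rehearsal = 12+7 = 19, so the plan takes 19 days.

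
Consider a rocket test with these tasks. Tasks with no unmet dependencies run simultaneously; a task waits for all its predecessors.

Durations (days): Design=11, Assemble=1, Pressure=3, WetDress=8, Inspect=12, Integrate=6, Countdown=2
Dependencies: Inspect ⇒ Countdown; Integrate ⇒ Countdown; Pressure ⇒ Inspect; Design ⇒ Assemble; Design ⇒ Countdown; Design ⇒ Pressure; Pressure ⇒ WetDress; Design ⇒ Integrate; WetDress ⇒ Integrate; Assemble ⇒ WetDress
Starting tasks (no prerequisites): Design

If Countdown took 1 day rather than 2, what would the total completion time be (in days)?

29

As given, the longest chain is Design→Pressure→WetDress→Integrate→Countdown = 11+3+8+6+2 = 30, so the finish is 30 days.
Countdown is on the critical path; changing it to 1 makes that path 29 days.
The critical path is still Design→Pressure→WetDress→Integrate→Countdown; finish is now 29 days.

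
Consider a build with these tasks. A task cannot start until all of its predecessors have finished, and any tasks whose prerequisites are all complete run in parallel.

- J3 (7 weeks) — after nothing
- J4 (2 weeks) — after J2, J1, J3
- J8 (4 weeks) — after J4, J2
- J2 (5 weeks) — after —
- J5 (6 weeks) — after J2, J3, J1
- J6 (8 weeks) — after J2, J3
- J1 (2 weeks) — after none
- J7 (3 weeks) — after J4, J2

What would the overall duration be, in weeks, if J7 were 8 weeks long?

As given, the longest chain is J3→J6 = 7+8 = 15, so the finish is 15 weeks.
J7 is off the critical path — its longest chain is 12 weeks, giving 3 of slack.
New critical path: J3→J4→J7 = 7+2+8 = 17 ⇒ 17 weeks.

17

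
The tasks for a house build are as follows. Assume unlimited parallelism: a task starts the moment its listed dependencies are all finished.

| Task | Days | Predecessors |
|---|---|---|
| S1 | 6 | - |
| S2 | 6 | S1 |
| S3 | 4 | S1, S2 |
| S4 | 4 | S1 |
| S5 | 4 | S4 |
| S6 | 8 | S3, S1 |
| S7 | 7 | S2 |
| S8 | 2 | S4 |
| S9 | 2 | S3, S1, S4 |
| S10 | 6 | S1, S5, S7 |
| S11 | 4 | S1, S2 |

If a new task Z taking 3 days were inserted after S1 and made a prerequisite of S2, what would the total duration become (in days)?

Originally the schedule takes 25 days.
With Z inserted, S2 now waits for max(S1, Z).
New critical path: S1→Z→S2→S7→S10 = 6+3+6+7+6 = 28 ⇒ 28 days.

28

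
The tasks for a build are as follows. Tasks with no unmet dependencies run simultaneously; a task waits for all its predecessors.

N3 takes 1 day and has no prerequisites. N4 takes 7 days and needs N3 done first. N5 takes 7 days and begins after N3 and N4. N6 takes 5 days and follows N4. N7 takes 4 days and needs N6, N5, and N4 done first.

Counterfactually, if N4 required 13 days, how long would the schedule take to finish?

25

The binding path is N3→N4→N5→N7 = 1+7+7+4 = 19; finish at 19 days.
Since N4 is critical, the +6 change carries straight to that chain (now 25 days).
The critical path is still N3→N4→N5→N7; finish is now 25 days.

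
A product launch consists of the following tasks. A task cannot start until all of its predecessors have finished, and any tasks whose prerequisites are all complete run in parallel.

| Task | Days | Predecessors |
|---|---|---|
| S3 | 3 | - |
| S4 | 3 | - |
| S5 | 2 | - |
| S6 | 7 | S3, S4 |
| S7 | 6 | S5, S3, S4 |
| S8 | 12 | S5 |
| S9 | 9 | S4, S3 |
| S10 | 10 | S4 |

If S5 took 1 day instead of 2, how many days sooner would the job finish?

1

Actual critical path: S5→S8 = 2+12 = 14 ⇒ 14 days.
Since S5 is critical, the -1 change carries straight to that chain (now 13 days).
The binding chain switches to S4→S10 = 3+10 = 13; finish 13 days.
Change in finish: 13 − 14 = -1 days.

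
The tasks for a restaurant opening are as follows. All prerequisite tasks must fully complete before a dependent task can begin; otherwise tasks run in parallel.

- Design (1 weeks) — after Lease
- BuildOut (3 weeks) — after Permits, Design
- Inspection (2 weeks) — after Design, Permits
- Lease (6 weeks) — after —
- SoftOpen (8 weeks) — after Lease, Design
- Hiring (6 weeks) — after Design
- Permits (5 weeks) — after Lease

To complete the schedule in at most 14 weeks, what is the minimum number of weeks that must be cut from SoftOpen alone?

Current finish: 15 weeks; target: 14.
SoftOpen is on every critical path, so each week cut from SoftOpen cuts the finish by one (this holds down to a finish of 14).
Need 15 − 14 = 1 week off SoftOpen → SoftOpen becomes 7 weeks, finish becomes 14.

1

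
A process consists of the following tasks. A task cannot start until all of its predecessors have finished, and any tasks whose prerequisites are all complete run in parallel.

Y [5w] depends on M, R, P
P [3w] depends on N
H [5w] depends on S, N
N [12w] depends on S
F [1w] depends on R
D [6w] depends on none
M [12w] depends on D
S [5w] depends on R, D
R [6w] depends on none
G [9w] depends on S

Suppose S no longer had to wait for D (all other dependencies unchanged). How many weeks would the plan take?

31

Original critical path: R→S→N→P→Y = 6+5+12+3+5 = 31 ⇒ 31 weeks.
Dropping D→S doesn't change S's earliest start (6); another predecessor still binds.
The longest chain is now R→S→N→P→Y = 6+5+12+3+5 = 31, so the plan takes 31 weeks.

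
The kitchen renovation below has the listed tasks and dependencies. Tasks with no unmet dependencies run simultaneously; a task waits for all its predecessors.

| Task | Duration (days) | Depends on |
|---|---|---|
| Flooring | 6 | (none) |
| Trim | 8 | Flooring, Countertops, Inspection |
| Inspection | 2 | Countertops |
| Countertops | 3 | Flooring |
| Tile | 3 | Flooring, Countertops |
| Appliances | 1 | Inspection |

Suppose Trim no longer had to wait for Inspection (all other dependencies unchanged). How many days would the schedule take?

17

With the dependency in place, Flooring→Countertops→Inspection→Trim = 6+3+2+8 = 19 sets the finish at 19 days.
Without Inspection→Trim, Trim's earliest start moves from 11 to 9.
New critical path: Flooring→Countertops→Trim = 6+3+8 = 17 ⇒ 17 days.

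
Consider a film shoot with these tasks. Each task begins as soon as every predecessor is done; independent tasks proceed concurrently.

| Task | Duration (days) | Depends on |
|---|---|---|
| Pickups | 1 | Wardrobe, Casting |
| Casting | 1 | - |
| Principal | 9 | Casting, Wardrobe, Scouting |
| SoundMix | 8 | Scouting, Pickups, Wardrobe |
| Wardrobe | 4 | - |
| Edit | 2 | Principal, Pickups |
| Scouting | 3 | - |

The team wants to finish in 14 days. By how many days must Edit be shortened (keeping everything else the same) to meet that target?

1

Current finish: 15 days; target: 14.
Edit is on every critical path, so each day cut from Edit cuts the finish by one (this holds down to a finish of 14).
Need 15 − 14 = 1 day off Edit → Edit becomes 1 day, finish becomes 14.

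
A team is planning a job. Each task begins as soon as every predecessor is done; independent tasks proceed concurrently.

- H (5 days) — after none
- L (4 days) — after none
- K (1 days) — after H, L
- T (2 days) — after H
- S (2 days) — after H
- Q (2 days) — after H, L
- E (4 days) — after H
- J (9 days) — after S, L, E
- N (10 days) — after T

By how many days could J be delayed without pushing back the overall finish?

Critical path: H→E→J = 5+4+9 = 18, so the finish is 18 days.
J finishes as early as 18 and must finish by 18.
Float = 18 − 18 = 0.

0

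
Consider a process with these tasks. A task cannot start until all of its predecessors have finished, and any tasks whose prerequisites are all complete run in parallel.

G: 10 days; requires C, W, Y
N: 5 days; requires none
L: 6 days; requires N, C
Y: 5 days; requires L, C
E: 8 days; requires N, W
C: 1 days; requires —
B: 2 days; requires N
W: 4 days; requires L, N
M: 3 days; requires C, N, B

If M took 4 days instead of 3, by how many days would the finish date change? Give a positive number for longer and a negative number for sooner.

Critical path before the change: N→L→Y→G = 5+6+5+10 = 26 giving 26 days.
M is off the critical path — its longest chain is 10 days, giving 16 of slack.
The critical path is still N→L→Y→G; finish is now 26 days.
Change in finish: 26 − 26 = +0 days.

0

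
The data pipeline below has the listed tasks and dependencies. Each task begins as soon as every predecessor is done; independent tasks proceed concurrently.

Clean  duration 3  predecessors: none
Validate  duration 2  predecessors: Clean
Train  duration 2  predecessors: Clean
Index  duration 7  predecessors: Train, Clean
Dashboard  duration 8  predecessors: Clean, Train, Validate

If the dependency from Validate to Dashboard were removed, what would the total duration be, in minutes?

13

Original critical path: Clean→Validate→Dashboard = 3+2+8 = 13 ⇒ 13 minutes.
Dropping Validate→Dashboard doesn't change Dashboard's earliest start (5); another predecessor still binds.
After: Clean→Train→Dashboard = 3+2+8 = 13 → 13 minutes.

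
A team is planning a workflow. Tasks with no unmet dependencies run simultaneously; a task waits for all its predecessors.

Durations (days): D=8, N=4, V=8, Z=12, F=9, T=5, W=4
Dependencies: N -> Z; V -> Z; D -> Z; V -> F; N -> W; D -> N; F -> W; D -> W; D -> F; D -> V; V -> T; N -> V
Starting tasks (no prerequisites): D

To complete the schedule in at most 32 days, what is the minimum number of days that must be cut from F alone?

1

Current finish: 33 days; target: 32.
F is on every critical path, so each day cut from F cuts the finish by one (this holds down to a finish of 32).
Need 33 − 32 = 1 day off F → F becomes 8 days, finish becomes 32.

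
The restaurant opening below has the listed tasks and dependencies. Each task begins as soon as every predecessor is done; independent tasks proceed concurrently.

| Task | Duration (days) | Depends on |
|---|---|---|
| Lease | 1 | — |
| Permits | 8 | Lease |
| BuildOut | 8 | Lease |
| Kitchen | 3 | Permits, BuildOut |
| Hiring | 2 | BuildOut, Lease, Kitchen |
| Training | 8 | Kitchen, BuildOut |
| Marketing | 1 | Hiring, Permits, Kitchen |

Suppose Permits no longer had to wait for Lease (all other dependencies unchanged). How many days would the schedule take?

With the dependency in place, Lease→Permits→Kitchen→Training = 1+8+3+8 = 20 sets the finish at 20 days.
Without Lease→Permits, Permits's earliest start moves from 1 to 0.
After: Lease→BuildOut→Kitchen→Training = 1+8+3+8 = 20 → 20 days.

20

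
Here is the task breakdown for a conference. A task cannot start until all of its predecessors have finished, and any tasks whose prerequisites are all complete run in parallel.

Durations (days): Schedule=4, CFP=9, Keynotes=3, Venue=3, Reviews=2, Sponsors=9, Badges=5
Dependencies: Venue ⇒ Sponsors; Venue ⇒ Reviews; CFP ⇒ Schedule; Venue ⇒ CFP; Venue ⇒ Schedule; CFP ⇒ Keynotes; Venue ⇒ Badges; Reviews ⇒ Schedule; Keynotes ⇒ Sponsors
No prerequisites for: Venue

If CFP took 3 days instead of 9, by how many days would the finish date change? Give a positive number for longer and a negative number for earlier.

-6

Baseline: Venue→CFP→Keynotes→Sponsors = 3+9+3+9 = 24 → 24 days.
CFP is on the critical path; changing it to 3 makes that path 18 days.
That remains the longest chain; total 18 days.
Change in finish: 18 − 24 = -6 days.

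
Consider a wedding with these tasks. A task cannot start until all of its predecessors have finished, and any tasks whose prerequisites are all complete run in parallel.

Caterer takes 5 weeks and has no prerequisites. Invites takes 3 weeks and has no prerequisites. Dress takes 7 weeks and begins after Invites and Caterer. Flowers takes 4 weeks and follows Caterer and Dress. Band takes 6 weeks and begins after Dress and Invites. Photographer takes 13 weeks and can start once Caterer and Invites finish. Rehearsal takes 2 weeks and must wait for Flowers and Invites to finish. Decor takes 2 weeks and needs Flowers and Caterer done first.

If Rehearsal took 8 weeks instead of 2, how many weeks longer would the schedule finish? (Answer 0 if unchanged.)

Critical path before the change: Caterer→Dress→Flowers→Rehearsal = 5+7+4+2 = 18 giving 18 weeks.
Since Rehearsal is critical, the +6 change carries straight to that chain (now 24 weeks).
That remains the longest chain; total 24 weeks.
Change in finish: 24 − 18 = +6 weeks.

6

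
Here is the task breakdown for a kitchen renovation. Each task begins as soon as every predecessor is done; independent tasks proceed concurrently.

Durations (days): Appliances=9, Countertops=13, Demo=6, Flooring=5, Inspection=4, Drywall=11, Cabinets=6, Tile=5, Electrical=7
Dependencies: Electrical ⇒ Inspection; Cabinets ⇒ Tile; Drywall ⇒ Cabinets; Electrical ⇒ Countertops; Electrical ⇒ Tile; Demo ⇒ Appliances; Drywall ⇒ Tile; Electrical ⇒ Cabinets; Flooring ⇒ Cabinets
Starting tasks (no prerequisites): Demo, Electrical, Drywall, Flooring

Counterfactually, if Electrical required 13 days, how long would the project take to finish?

26

Critical path before the change: Drywall→Cabinets→Tile = 11+6+5 = 22 giving 22 days.
Electrical has 2 days of float (longest path through it is 20).
New critical path: Electrical→Countertops = 13+13 = 26 ⇒ 26 days.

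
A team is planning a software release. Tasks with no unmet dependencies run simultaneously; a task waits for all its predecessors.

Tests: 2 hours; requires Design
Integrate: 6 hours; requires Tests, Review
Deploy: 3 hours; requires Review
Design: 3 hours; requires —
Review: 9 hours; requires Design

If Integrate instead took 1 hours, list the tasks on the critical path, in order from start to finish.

Actual critical path: Design→Review→Integrate = 3+9+6 = 18 ⇒ 18 hours.
Integrate is on the critical path; changing it to 1 makes that path 13 hours.
Now Design→Review→Deploy = 3+9+3 = 15 is longest, so the finish becomes 15 hours.

Design, Review, Deploy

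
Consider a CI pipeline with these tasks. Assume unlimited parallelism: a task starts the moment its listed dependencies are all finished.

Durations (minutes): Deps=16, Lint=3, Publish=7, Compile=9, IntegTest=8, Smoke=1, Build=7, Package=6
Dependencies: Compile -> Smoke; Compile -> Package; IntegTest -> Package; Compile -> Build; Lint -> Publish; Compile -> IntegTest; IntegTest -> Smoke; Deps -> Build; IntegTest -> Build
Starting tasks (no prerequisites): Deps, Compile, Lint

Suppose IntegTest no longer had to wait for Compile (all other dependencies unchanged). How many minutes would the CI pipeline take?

Before: longest chain Compile→IntegTest→Build = 9+8+7 = 24, finish 24.
Without Compile→IntegTest, IntegTest's earliest start moves from 9 to 0.
After: Deps→Build = 16+7 = 23 → 23 minutes.

23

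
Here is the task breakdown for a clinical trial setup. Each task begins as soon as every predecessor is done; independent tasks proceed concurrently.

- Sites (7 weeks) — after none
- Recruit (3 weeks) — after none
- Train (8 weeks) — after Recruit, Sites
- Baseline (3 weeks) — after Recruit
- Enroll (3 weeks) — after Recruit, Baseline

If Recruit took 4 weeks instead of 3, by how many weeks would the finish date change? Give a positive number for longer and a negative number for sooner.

0

Actual critical path: Sites→Train = 7+8 = 15 ⇒ 15 weeks.
The longest path through Recruit is only 11 weeks, so Recruit has float 4.
The critical path is still Sites→Train; finish is now 15 weeks.
Change in finish: 15 − 15 = +0 weeks.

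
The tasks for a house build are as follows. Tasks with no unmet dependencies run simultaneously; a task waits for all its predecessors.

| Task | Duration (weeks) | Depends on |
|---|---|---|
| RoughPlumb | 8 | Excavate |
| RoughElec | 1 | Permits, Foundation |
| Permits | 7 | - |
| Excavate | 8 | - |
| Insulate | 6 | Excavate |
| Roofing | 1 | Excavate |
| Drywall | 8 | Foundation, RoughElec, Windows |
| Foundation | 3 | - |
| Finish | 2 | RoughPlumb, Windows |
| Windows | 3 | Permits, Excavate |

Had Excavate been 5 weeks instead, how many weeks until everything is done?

Critical path before the change: Excavate→Windows→Drywall = 8+3+8 = 19 giving 19 weeks.
Excavate is on the critical path; changing it to 5 makes that path 16 weeks.
Now Permits→Windows→Drywall = 7+3+8 = 18 is longest, so the finish becomes 18 weeks.

18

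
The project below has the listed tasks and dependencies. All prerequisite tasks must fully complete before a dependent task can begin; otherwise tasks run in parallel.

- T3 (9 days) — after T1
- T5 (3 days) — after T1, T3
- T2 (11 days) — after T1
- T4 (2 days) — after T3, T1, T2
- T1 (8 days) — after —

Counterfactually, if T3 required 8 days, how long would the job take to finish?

As given, the longest chain is T1→T2→T4 = 8+11+2 = 21, so the finish is 21 days.
T3 has 1 day of float (longest path through it is 20).
That remains the longest chain; total 21 days.

21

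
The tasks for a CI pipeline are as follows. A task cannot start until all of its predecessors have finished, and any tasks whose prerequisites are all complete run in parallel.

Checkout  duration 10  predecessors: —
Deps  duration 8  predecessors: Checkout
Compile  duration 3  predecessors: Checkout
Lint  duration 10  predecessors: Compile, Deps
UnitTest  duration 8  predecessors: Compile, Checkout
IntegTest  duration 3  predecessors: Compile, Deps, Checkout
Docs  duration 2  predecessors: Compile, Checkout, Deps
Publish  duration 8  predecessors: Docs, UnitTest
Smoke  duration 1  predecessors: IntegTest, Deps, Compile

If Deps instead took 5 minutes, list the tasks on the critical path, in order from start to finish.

Checkout, Compile, UnitTest, Publish

The binding path is Checkout→Compile→UnitTest→Publish = 10+3+8+8 = 29; finish at 29 minutes.
Deps is off the critical path — its longest chain is 28 minutes, giving 1 of slack.
No other chain overtakes it, so the finish is 29 minutes.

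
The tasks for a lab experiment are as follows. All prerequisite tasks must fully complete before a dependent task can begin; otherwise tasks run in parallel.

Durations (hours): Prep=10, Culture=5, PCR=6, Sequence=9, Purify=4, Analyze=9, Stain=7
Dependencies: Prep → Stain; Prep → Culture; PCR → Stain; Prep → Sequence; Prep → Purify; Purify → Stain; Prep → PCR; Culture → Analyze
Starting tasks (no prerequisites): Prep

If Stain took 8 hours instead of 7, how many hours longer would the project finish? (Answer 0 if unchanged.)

0

The binding path is Prep→Culture→Analyze = 10+5+9 = 24; finish at 24 hours.
The longest path through Stain is only 23 hours, so Stain has float 1.
No other chain overtakes it, so the finish is 24 hours.
Change in finish: 24 − 24 = +0 hours.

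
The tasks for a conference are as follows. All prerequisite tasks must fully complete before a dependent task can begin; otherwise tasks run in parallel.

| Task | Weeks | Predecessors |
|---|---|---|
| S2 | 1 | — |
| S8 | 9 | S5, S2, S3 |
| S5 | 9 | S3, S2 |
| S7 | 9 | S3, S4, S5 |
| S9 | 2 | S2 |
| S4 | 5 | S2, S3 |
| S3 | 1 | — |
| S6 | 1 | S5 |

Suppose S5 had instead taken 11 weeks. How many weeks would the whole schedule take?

The binding path is S2→S5→S7 = 1+9+9 = 19; finish at 19 weeks.
Since S5 is critical, the +2 change carries straight to that chain (now 21 weeks).
That remains the longest chain; total 21 weeks.

21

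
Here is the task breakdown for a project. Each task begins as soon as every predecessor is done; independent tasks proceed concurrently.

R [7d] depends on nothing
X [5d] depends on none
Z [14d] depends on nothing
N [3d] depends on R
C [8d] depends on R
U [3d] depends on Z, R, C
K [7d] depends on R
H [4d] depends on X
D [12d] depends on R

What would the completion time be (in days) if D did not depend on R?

Before: longest chain R→D = 7+12 = 19, finish 19.
Without R→D, D's earliest start moves from 7 to 0.
After: R→C→U = 7+8+3 = 18 → 18 days.

18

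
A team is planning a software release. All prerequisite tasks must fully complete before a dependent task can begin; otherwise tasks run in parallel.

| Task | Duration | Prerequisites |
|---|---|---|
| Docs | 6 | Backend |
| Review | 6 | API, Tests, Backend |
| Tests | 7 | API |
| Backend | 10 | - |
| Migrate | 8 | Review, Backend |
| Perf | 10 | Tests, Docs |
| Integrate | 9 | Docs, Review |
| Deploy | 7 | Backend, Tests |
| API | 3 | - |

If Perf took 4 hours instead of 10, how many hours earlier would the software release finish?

Actual critical path: Backend→Docs→Perf = 10+6+10 = 26 ⇒ 26 hours.
Perf is on the critical path; changing it to 4 makes that path 20 hours.
New critical path: Backend→Docs→Integrate = 10+6+9 = 25 ⇒ 25 hours.
Change in finish: 25 − 26 = -1 hours.

1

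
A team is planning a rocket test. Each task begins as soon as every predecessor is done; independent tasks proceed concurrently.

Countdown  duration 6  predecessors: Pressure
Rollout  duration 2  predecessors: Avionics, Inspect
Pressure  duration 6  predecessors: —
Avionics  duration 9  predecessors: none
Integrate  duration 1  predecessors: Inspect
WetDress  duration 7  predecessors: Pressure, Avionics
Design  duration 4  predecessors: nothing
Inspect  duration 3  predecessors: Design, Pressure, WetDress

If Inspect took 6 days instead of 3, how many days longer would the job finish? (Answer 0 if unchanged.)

3

Critical path before the change: Avionics→WetDress→Inspect→Rollout = 9+7+3+2 = 21 giving 21 days.
Since Inspect is critical, the +3 change carries straight to that chain (now 24 days).
That remains the longest chain; total 24 days.
Change in finish: 24 − 21 = +3 days.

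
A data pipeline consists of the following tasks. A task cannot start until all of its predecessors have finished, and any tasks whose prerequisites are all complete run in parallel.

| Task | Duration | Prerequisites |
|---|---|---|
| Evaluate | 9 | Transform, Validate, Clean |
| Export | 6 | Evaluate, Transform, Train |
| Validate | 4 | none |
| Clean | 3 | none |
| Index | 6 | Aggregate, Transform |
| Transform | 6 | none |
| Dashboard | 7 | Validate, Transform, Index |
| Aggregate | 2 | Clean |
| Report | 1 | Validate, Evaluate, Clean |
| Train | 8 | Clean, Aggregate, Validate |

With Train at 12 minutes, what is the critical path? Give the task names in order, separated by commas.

Clean, Aggregate, Train, Export

As given, the longest chain is Transform→Evaluate→Export = 6+9+6 = 21, so the finish is 21 minutes.
The longest path through Train is only 19 minutes, so Train has float 2.
Now Clean→Aggregate→Train→Export = 3+2+12+6 = 23 is longest, so the finish becomes 23 minutes.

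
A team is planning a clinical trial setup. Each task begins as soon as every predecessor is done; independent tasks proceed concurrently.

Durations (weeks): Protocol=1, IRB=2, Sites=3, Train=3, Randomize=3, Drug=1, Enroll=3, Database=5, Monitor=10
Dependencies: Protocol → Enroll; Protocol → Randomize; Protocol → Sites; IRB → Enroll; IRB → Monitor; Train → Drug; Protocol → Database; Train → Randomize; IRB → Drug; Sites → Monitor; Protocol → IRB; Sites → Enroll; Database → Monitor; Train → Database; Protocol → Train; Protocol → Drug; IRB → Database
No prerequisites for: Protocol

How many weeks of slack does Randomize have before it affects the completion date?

Critical path: Protocol→Train→Database→Monitor = 1+3+5+10 = 19, so the finish is 19 weeks.
Randomize finishes as early as 7 and must finish by 19.
Float = 19 − 7 = 12.

12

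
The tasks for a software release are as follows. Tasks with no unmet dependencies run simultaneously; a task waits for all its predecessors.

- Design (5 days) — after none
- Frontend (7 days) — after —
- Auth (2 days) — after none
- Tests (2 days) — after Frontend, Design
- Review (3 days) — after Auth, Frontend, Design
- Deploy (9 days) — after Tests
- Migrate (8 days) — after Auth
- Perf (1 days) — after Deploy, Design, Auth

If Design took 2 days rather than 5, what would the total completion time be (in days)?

19

Baseline: Frontend→Tests→Deploy→Perf = 7+2+9+1 = 19 → 19 days.
Design is off the critical path — its longest chain is 17 days, giving 2 of slack.
The critical path is still Frontend→Tests→Deploy→Perf; finish is now 19 days.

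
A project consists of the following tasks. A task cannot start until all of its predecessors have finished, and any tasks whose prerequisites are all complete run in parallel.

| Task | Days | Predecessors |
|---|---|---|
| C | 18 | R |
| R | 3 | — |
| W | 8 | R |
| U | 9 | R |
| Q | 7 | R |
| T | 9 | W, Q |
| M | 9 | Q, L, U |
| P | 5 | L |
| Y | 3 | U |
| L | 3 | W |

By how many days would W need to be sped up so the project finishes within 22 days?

Current finish: 23 days; target: 22.
W is on every critical path, so each day cut from W cuts the finish by one (this holds down to a finish of 21).
Need 23 − 22 = 1 day off W → W becomes 7 days, finish becomes 22.

1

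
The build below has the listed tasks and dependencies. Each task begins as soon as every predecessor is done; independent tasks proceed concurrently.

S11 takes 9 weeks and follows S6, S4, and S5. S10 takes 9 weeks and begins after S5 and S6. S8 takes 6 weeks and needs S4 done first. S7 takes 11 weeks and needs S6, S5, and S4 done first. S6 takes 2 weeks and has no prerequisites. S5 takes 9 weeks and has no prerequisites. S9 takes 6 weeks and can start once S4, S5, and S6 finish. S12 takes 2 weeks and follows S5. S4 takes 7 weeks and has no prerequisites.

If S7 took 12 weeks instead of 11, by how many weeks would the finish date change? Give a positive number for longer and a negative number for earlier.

1

Actual critical path: S5→S7 = 9+11 = 20 ⇒ 20 weeks.
S7 is on the critical path; changing it to 12 makes that path 21 weeks.
That remains the longest chain; total 21 weeks.
Change in finish: 21 − 20 = +1 weeks.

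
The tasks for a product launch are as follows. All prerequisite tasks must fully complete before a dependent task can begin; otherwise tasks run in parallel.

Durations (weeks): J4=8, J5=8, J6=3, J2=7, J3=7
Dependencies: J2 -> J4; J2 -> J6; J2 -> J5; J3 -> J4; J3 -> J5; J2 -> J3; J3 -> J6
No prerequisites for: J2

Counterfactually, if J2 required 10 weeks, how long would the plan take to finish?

25

The binding path is J2→J3→J4 = 7+7+8 = 22; finish at 22 weeks.
J2 is on the critical path; changing it to 10 makes that path 25 weeks.
The critical path is still J2→J3→J4; finish is now 25 weeks.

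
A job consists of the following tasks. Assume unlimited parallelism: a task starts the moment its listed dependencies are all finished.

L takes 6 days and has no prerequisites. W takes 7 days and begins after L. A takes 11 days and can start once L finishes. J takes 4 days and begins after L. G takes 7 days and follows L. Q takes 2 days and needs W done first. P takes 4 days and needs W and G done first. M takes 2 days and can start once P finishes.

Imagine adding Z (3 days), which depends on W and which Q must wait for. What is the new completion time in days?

Originally the job takes 19 days.
With Z inserted, Q now waits for max(W, Z).
New critical path: L→W→P→M = 6+7+4+2 = 19 ⇒ 19 days.

19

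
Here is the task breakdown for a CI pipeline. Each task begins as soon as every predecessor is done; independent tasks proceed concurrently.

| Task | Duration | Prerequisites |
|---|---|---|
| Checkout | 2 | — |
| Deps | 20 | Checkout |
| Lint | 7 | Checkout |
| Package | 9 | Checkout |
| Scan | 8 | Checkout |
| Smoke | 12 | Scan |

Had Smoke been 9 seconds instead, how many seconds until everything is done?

22

Critical path before the change: Checkout→Scan→Smoke = 2+8+12 = 22 giving 22 seconds.
Since Smoke is critical, the -3 change carries straight to that chain (now 19 seconds).
The binding chain switches to Checkout→Deps = 2+20 = 22; finish 22 seconds.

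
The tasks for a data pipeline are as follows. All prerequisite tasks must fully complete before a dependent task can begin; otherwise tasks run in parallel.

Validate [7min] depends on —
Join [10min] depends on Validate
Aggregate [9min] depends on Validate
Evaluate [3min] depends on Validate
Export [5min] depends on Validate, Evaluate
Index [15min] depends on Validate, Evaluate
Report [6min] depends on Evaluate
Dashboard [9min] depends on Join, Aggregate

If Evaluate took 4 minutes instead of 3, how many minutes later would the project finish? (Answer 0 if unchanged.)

As given, the longest chain is Validate→Join→Dashboard = 7+10+9 = 26, so the finish is 26 minutes.
Evaluate has 1 minute of float (longest path through it is 25).
No other chain overtakes it, so the finish is 26 minutes.
Change in finish: 26 − 26 = +0 minutes.

0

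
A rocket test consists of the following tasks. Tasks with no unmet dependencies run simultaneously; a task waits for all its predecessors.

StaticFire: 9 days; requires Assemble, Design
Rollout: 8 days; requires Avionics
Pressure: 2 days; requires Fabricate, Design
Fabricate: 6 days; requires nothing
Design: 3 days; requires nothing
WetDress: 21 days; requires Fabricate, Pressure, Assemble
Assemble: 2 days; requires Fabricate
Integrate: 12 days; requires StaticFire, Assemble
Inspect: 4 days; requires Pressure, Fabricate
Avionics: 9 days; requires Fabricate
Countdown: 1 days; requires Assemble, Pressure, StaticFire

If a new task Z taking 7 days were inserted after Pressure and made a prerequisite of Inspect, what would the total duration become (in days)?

29

Originally the rocket test takes 29 days.
With Z inserted, Inspect now waits for max(Pressure, Fabricate, Z).
New critical path: Fabricate→Assemble→WetDress = 6+2+21 = 29 ⇒ 29 days.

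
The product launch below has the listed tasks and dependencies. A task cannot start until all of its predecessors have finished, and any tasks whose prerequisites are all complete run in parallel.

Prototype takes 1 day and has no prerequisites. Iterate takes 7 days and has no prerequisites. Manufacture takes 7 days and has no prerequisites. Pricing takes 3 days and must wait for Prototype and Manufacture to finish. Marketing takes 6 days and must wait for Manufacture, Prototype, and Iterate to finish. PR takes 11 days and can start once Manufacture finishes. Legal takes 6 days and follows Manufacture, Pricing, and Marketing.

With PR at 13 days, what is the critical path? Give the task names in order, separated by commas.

Manufacture, PR

Baseline: Iterate→Marketing→Legal = 7+6+6 = 19 → 19 days.
The longest path through PR is only 18 days, so PR has float 1.
New critical path: Manufacture→PR = 7+13 = 20 ⇒ 20 days.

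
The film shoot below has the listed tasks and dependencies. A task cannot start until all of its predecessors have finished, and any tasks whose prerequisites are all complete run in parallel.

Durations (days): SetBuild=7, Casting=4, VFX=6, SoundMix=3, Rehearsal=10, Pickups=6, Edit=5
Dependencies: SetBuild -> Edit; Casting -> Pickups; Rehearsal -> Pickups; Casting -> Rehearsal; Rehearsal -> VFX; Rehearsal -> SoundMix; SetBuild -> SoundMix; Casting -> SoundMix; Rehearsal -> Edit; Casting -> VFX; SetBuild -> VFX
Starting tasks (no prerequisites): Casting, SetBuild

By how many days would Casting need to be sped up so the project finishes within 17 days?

Current finish: 20 days; target: 17.
Casting is on every critical path, so each day cut from Casting cuts the finish by one (this holds down to a finish of 17).
Need 20 − 17 = 3 days off Casting → Casting becomes 1 day, finish becomes 17.

3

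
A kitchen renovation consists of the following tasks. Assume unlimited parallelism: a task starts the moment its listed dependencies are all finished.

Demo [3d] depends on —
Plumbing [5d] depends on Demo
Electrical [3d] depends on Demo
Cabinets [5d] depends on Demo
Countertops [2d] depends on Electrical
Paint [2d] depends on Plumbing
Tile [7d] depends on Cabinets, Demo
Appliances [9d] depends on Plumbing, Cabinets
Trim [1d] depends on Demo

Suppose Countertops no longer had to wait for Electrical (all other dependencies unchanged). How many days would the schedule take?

Original critical path: Demo→Plumbing→Appliances = 3+5+9 = 17 ⇒ 17 days.
Without Electrical→Countertops, Countertops's earliest start moves from 6 to 0.
New critical path: Demo→Plumbing→Appliances = 3+5+9 = 17 ⇒ 17 days.

17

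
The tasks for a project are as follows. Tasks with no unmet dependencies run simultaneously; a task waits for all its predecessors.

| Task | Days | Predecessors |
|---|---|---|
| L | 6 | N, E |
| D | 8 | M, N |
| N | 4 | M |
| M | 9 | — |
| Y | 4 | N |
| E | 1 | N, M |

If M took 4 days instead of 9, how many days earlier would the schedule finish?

Critical path before the change: M→N→D = 9+4+8 = 21 giving 21 days.
Since M is critical, the -5 change carries straight to that chain (now 16 days).
That remains the longest chain; total 16 days.
Change in finish: 16 − 21 = -5 days.

5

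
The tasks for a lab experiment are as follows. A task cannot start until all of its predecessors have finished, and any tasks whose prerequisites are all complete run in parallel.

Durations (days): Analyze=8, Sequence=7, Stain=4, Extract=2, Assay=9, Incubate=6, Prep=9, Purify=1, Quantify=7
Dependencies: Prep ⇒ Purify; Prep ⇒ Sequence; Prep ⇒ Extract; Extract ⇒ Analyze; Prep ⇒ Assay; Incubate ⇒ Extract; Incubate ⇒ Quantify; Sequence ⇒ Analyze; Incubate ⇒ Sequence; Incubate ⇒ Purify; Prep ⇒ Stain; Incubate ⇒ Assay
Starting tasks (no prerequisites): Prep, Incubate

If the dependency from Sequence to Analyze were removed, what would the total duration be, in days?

Before: longest chain Prep→Sequence→Analyze = 9+7+8 = 24, finish 24.
Without Sequence→Analyze, Analyze's earliest start moves from 16 to 11.
The longest chain is now Prep→Extract→Analyze = 9+2+8 = 19, so the schedule takes 19 days.

19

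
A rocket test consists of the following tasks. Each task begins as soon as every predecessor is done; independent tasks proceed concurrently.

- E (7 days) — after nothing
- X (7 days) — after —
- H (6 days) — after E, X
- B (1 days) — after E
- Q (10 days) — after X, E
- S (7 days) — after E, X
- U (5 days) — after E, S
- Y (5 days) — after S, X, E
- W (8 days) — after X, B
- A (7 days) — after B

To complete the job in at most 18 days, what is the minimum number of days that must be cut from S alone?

Current finish: 19 days; target: 18.
S is on every critical path, so each day cut from S cuts the finish by one (this holds down to a finish of 17).
Need 19 − 18 = 1 day off S → S becomes 6 days, finish becomes 18.

1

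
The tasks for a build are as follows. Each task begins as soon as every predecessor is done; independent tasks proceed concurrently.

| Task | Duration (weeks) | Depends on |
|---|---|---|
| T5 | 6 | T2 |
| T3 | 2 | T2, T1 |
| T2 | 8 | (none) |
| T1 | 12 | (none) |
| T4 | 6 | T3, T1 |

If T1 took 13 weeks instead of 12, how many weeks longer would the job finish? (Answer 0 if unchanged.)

The binding path is T1→T3→T4 = 12+2+6 = 20; finish at 20 weeks.
Since T1 is critical, the +1 change carries straight to that chain (now 21 weeks).
That remains the longest chain; total 21 weeks.
Change in finish: 21 − 20 = +1 weeks.

1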